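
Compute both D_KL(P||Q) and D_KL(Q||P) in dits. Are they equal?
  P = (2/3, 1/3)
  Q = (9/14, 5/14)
D_KL(P||Q) = 0.0005, D_KL(Q||P) = 0.0005

KL divergence is not symmetric: D_KL(P||Q) ≠ D_KL(Q||P) in general.

D_KL(P||Q) = 0.0005 dits
D_KL(Q||P) = 0.0005 dits

In this case they happen to be equal (to 4 decimal places).

This asymmetry is why KL divergence is not a true distance metric.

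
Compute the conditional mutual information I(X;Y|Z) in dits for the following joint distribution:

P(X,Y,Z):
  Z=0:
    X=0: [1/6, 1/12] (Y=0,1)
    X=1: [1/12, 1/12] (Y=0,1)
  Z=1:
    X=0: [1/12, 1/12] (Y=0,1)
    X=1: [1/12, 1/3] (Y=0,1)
0.0133 dits

Conditional mutual information: I(X;Y|Z) = H(X|Z) + H(Y|Z) - H(X,Y|Z)

H(Z) = 0.2950
H(X,Z) = 0.5683 → H(X|Z) = 0.2734
H(Y,Z) = 0.5683 → H(Y|Z) = 0.2734
H(X,Y,Z) = 0.8283 → H(X,Y|Z) = 0.5334

I(X;Y|Z) = 0.2734 + 0.2734 - 0.5334 = 0.0133 dits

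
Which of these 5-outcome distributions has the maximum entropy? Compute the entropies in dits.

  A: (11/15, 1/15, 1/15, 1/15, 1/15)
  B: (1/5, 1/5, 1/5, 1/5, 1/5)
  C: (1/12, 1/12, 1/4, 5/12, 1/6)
B

For a discrete distribution over n outcomes, entropy is maximized by the uniform distribution.

Computing entropies:
H(A) = 0.4124 dits
H(B) = 0.6990 dits
H(C) = 0.6185 dits

The uniform distribution (where all probabilities equal 1/5) achieves the maximum entropy of log_10(5) = 0.6990 dits.

Distribution B has the highest entropy.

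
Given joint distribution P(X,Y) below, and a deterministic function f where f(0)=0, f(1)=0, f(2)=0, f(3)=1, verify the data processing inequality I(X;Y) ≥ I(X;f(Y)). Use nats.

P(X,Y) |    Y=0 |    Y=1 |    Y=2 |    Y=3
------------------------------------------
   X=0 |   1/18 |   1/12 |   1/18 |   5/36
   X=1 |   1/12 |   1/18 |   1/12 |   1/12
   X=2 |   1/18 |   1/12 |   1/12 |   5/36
I(X;Y) = 0.0179, I(X;f(Y)) = 0.0080, inequality holds: 0.0179 ≥ 0.0080

Data Processing Inequality: For any Markov chain X → Y → Z, we have I(X;Y) ≥ I(X;Z).

Here Z = f(Y) is a deterministic function of Y, forming X → Y → Z.

Original I(X;Y) = 0.0179 nats

After applying f:
P(X,Z) where Z=f(Y):
- P(X,Z=0) = P(X,Y=0) + P(X,Y=1) + P(X,Y=2)
- P(X,Z=1) = P(X,Y=3)

I(X;Z) = I(X;f(Y)) = 0.0080 nats

Verification: 0.0179 ≥ 0.0080 ✓

Information cannot be created by processing; the function f can only lose information about X.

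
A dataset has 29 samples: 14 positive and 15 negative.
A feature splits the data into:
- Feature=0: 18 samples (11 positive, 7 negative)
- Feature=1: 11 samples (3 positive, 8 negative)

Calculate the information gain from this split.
0.0801 bits

Information Gain = H(Y) - H(Y|Feature)

Before split:
P(positive) = 14/29 = 0.4828
H(Y) = 0.9991 bits

After split:
Feature=0: H = 0.9641 bits (weight = 18/29)
Feature=1: H = 0.8454 bits (weight = 11/29)
H(Y|Feature) = (18/29)×0.9641 + (11/29)×0.8454 = 0.9190 bits

Information Gain = 0.9991 - 0.9190 = 0.0801 bits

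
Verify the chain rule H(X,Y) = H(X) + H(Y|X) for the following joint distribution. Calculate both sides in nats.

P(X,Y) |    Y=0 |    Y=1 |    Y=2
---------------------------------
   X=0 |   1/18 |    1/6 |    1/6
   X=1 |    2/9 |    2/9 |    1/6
H(X,Y) = 1.7249, H(X) = 0.6682, H(Y|X) = 1.0567 (all in nats)

Chain rule: H(X,Y) = H(X) + H(Y|X)

Left side — joint entropy directly:
H(X,Y) = -Σ p(x,y) log p(x,y) = 1.7249 nats

Right side — compute H(Y|X) from the conditional distributions:
P(X) = (7/18, 11/18), so H(X) = 0.6682 nats
H(Y|X) = Σ_x P(X=x) · H(Y|X=x):
  P(Y|X=0) = (1/7, 3/7, 3/7), H(Y|X=0) = 1.0042, weight P(X=0) = 7/18
  P(Y|X=1) = (4/11, 4/11, 3/11), H(Y|X=1) = 1.0901, weight P(X=1) = 11/18
H(Y|X) = 1.0567 nats

H(X) + H(Y|X) = 0.6682 + 1.0567 = 1.7249 nats

Both sides equal 1.7249 nats. ✓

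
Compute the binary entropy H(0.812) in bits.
0.6973 bits

The binary entropy function is:
H(p) = -p log(p) - (1-p) log(1-p)

H(0.812) = -0.812 × log_2(0.812) - 0.188 × log_2(0.188)
H(0.812) = 0.6973 bits

Note: Binary entropy is maximized at p=0.5 (H=1 bit) and minimized at p=0 or p=1 (H=0).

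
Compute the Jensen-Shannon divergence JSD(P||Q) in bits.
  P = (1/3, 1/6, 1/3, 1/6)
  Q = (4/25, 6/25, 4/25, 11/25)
0.0957 bits

Jensen-Shannon divergence is:
JSD(P||Q) = 0.5 × D_KL(P||M) + 0.5 × D_KL(Q||M)
where M = 0.5 × (P + Q) is the mixture distribution.

M = 0.5 × (1/3, 1/6, 1/3, 1/6) + 0.5 × (4/25, 6/25, 4/25, 11/25) = (0.246667, 0.203333, 0.246667, 0.303333)

D_KL(P||M) = 0.0978 bits
D_KL(Q||M) = 0.0937 bits

JSD(P||Q) = 0.5 × 0.0978 + 0.5 × 0.0937 = 0.0957 bits

Unlike KL divergence, JSD is symmetric and bounded: 0 ≤ JSD ≤ log(2).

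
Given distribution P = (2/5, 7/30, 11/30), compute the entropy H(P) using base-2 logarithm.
1.5494 bits

Shannon entropy is H(X) = -Σ p(x) log p(x).

For P = (2/5, 7/30, 11/30):
H = -2/5 × log_2(2/5) -7/30 × log_2(7/30) -11/30 × log_2(11/30)
H = 1.5494 bits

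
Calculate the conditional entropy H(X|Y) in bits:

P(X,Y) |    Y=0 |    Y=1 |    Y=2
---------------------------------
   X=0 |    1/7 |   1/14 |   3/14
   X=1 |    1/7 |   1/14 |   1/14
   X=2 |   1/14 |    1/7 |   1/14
1.4617 bits

Using the chain rule: H(X|Y) = H(X,Y) - H(Y)

First, compute H(X,Y) = 3.0391 bits

Marginal P(Y) = (5/14, 2/7, 5/14)
H(Y) = 1.5774 bits

H(X|Y) = H(X,Y) - H(Y) = 3.0391 - 1.5774 = 1.4617 bits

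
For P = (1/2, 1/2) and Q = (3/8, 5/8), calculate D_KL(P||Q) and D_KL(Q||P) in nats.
D_KL(P||Q) = 0.0323, D_KL(Q||P) = 0.0316

KL divergence is not symmetric: D_KL(P||Q) ≠ D_KL(Q||P) in general.

D_KL(P||Q) = 0.0323 nats
D_KL(Q||P) = 0.0316 nats

No, they are not equal!

This asymmetry is why KL divergence is not a true distance metric.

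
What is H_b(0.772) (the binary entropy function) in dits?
0.2332 dits

The binary entropy function is:
H(p) = -p log(p) - (1-p) log(1-p)

H(0.772) = -0.772 × log_10(0.772) - 0.228 × log_10(0.228)
H(0.772) = 0.2332 dits

Note: Binary entropy is maximized at p=0.5 (H=1 bit) and minimized at p=0 or p=1 (H=0).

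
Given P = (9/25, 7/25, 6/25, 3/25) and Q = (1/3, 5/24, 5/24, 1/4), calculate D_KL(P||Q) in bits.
0.0813 bits

KL divergence: D_KL(P||Q) = Σ p(x) log(p(x)/q(x))

Computing term by term:
  x=0: 9/25 × log_2[(9/25)/(1/3)] = 9/25 × 0.1110 = 0.0400
  x=1: 7/25 × log_2[(7/25)/(5/24)] = 7/25 × 0.4265 = 0.1194
  x=2: 6/25 × log_2[(6/25)/(5/24)] = 6/25 × 0.2041 = 0.0490
  x=3: 3/25 × log_2[(3/25)/(1/4)] = 3/25 × -1.0589 = -0.1271

D_KL(P||Q) = 0.0813 bits

Note: KL divergence is always non-negative and equals 0 iff P = Q.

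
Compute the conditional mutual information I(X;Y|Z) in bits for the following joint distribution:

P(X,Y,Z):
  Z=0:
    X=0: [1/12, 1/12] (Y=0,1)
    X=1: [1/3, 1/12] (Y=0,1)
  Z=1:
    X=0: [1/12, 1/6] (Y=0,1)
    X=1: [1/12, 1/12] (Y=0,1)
0.0443 bits

Conditional mutual information: I(X;Y|Z) = H(X|Z) + H(Y|Z) - H(X,Y|Z)

H(Z) = 0.9799
H(X,Z) = 1.8879 → H(X|Z) = 0.9080
H(Y,Z) = 1.8879 → H(Y|Z) = 0.9080
H(X,Y,Z) = 2.7516 → H(X,Y|Z) = 1.7718

I(X;Y|Z) = 0.9080 + 0.9080 - 1.7718 = 0.0443 bits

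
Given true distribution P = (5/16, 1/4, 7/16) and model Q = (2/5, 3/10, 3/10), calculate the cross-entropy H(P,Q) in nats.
1.1141 nats

Cross-entropy: H(P,Q) = -Σ p(x) log q(x)

Alternatively: H(P,Q) = H(P) + D_KL(P||Q)
H(P) = 1.0717 nats
D_KL(P||Q) = 0.0423 nats

H(P,Q) = 1.0717 + 0.0423 = 1.1141 nats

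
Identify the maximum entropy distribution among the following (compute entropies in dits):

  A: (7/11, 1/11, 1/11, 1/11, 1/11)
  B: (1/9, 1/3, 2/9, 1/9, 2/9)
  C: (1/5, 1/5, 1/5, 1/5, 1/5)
C

For a discrete distribution over n outcomes, entropy is maximized by the uniform distribution.

Computing entropies:
H(A) = 0.5036 dits
H(B) = 0.6614 dits
H(C) = 0.6990 dits

The uniform distribution (where all probabilities equal 1/5) achieves the maximum entropy of log_10(5) = 0.6990 dits.

Distribution C has the highest entropy.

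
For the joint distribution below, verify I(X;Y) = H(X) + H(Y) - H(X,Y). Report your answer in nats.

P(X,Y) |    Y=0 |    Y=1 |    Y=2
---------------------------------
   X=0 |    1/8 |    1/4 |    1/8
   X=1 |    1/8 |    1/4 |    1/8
I(X;Y) = 0.0000 nats

Mutual information has multiple equivalent forms:
- I(X;Y) = H(X) - H(X|Y)
- I(X;Y) = H(Y) - H(Y|X)
- I(X;Y) = H(X) + H(Y) - H(X,Y)

Computing all quantities:
H(X) = 0.6931, H(Y) = 1.0397, H(X,Y) = 1.7329
H(X|Y) = 0.6931, H(Y|X) = 1.0397

Verification:
H(X) - H(X|Y) = 0.6931 - 0.6931 = 0.0000
H(Y) - H(Y|X) = 1.0397 - 1.0397 = 0.0000
H(X) + H(Y) - H(X,Y) = 0.6931 + 1.0397 - 1.7329 = 0.0000

All forms give I(X;Y) = 0.0000 nats. ✓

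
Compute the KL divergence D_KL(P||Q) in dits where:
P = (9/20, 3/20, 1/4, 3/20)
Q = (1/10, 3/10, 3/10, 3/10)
0.1838 dits

KL divergence: D_KL(P||Q) = Σ p(x) log(p(x)/q(x))

Computing term by term:
  x=0: 9/20 × log_10[(9/20)/(1/10)] = 9/20 × 0.6532 = 0.2939
  x=1: 3/20 × log_10[(3/20)/(3/10)] = 3/20 × -0.3010 = -0.0452
  x=2: 1/4 × log_10[(1/4)/(3/10)] = 1/4 × -0.0792 = -0.0198
  x=3: 3/20 × log_10[(3/20)/(3/10)] = 3/20 × -0.3010 = -0.0452

D_KL(P||Q) = 0.1838 dits

Note: KL divergence is always non-negative and equals 0 iff P = Q.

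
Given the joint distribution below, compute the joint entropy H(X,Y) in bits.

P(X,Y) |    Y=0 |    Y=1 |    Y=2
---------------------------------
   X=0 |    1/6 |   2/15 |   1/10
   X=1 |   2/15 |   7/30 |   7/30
2.5180 bits

Joint entropy is H(X,Y) = -Σ_{x,y} p(x,y) log p(x,y).

Summing over all non-zero entries:
H(X,Y) = -[1/6·log_2(1/6) + 2/15·log_2(2/15) + 1/10·log_2(1/10) + 2/15·log_2(2/15) + 7/30·log_2(7/30) + 7/30·log_2(7/30)]
H(X,Y) = 2.5180 bits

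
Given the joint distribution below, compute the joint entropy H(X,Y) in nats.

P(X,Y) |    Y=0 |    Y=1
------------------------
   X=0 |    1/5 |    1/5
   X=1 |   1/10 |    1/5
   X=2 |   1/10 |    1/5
1.7481 nats

Joint entropy is H(X,Y) = -Σ_{x,y} p(x,y) log p(x,y).

Summing over all non-zero entries:
H(X,Y) = -[1/5·log_e(1/5) + 1/5·log_e(1/5) + 1/10·log_e(1/10) + 1/5·log_e(1/5) + 1/10·log_e(1/10) + 1/5·log_e(1/5)]
H(X,Y) = 1.7481 nats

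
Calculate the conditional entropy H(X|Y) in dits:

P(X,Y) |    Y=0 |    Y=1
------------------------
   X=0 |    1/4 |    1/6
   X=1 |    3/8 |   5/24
0.2946 dits

Using the chain rule: H(X|Y) = H(X,Y) - H(Y)

First, compute H(X,Y) = 0.5819 dits

Marginal P(Y) = (5/8, 3/8)
H(Y) = 0.2873 dits

H(X|Y) = H(X,Y) - H(Y) = 0.5819 - 0.2873 = 0.2946 dits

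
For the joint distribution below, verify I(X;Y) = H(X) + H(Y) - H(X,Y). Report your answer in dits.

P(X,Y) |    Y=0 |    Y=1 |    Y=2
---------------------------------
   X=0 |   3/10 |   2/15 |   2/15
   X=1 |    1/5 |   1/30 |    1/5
I(X;Y) = 0.0174 dits

Mutual information has multiple equivalent forms:
- I(X;Y) = H(X) - H(X|Y)
- I(X;Y) = H(Y) - H(Y|X)
- I(X;Y) = H(X) + H(Y) - H(X,Y)

Computing all quantities:
H(X) = 0.2972, H(Y) = 0.4392, H(X,Y) = 0.7190
H(X|Y) = 0.2798, H(Y|X) = 0.4219

Verification:
H(X) - H(X|Y) = 0.2972 - 0.2798 = 0.0174
H(Y) - H(Y|X) = 0.4392 - 0.4219 = 0.0174
H(X) + H(Y) - H(X,Y) = 0.2972 + 0.4392 - 0.7190 = 0.0174

All forms give I(X;Y) = 0.0174 dits. ✓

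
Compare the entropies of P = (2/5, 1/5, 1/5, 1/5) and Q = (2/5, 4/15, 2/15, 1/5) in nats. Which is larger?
P

Computing entropies in nats:
H(P) = 1.3322
H(Q) = 1.3095

Distribution P has higher entropy.

Intuition: The distribution closer to uniform (more spread out) has higher entropy.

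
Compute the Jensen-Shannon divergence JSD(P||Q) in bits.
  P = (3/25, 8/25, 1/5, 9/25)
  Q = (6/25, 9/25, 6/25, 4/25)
0.0453 bits

Jensen-Shannon divergence is:
JSD(P||Q) = 0.5 × D_KL(P||M) + 0.5 × D_KL(Q||M)
where M = 0.5 × (P + Q) is the mixture distribution.

M = 0.5 × (3/25, 8/25, 1/5, 9/25) + 0.5 × (6/25, 9/25, 6/25, 4/25) = (0.18, 0.34, 0.22, 0.26)

D_KL(P||M) = 0.0433 bits
D_KL(Q||M) = 0.0474 bits

JSD(P||Q) = 0.5 × 0.0433 + 0.5 × 0.0474 = 0.0453 bits

Unlike KL divergence, JSD is symmetric and bounded: 0 ≤ JSD ≤ log(2).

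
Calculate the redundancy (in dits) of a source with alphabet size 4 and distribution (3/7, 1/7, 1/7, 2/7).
0.0475 dits

Redundancy measures how far a source is from maximum entropy:
R = H_max - H(X)

Maximum entropy for 4 symbols: H_max = log_10(4) = 0.6021 dits
Actual entropy: H(X) = 0.5546 dits
Redundancy: R = 0.6021 - 0.5546 = 0.0475 dits

This redundancy represents potential for compression: the source could be compressed by 0.0475 dits per symbol.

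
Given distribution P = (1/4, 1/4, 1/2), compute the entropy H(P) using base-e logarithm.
1.0397 nats

Shannon entropy is H(X) = -Σ p(x) log p(x).

For P = (1/4, 1/4, 1/2):
H = -1/4 × log_e(1/4) -1/4 × log_e(1/4) -1/2 × log_e(1/2)
H = 1.0397 nats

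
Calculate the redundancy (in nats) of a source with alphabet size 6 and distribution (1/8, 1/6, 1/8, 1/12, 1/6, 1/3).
0.1014 nats

Redundancy measures how far a source is from maximum entropy:
R = H_max - H(X)

Maximum entropy for 6 symbols: H_max = log_e(6) = 1.7918 nats
Actual entropy: H(X) = 1.6904 nats
Redundancy: R = 1.7918 - 1.6904 = 0.1014 nats

This redundancy represents potential for compression: the source could be compressed by 0.1014 nats per symbol.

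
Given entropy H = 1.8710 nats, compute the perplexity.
6.4948

Perplexity is e^H (or exp(H) for natural log).

H = 1.8710 nats
Perplexity = e^1.8710 = 6.4948

Interpretation: The model's uncertainty is equivalent to choosing uniformly among 6.5 options.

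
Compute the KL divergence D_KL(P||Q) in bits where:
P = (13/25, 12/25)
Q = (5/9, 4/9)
0.0037 bits

KL divergence: D_KL(P||Q) = Σ p(x) log(p(x)/q(x))

Computing term by term:
  x=0: 13/25 × log_2[(13/25)/(5/9)] = 13/25 × -0.0954 = -0.0496
  x=1: 12/25 × log_2[(12/25)/(4/9)] = 12/25 × 0.1110 = 0.0533

D_KL(P||Q) = 0.0037 bits

Note: KL divergence is always non-negative and equals 0 iff P = Q.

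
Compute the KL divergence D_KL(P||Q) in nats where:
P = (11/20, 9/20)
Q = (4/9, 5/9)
0.0224 nats

KL divergence: D_KL(P||Q) = Σ p(x) log(p(x)/q(x))

Computing term by term:
  x=0: 11/20 × log_e[(11/20)/(4/9)] = 11/20 × 0.2131 = 0.1172
  x=1: 9/20 × log_e[(9/20)/(5/9)] = 9/20 × -0.2107 = -0.0948

D_KL(P||Q) = 0.0224 nats

Note: KL divergence is always non-negative and equals 0 iff P = Q.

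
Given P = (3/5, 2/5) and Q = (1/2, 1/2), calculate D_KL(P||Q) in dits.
0.0087 dits

KL divergence: D_KL(P||Q) = Σ p(x) log(p(x)/q(x))

Computing term by term:
  x=0: 3/5 × log_10[(3/5)/(1/2)] = 3/5 × 0.0792 = 0.0475
  x=1: 2/5 × log_10[(2/5)/(1/2)] = 2/5 × -0.0969 = -0.0388

D_KL(P||Q) = 0.0087 dits

Note: KL divergence is always non-negative and equals 0 iff P = Q.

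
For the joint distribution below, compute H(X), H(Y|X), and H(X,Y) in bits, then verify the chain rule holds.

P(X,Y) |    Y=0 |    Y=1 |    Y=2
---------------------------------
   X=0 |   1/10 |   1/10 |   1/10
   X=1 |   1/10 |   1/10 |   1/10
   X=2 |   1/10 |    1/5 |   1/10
H(X,Y) = 3.1219, H(X) = 1.5710, H(Y|X) = 1.5510 (all in bits)

Chain rule: H(X,Y) = H(X) + H(Y|X)

Left side — joint entropy directly:
H(X,Y) = -Σ p(x,y) log p(x,y) = 3.1219 bits

Right side — compute H(Y|X) from the conditional distributions:
P(X) = (3/10, 3/10, 2/5), so H(X) = 1.5710 bits
H(Y|X) = Σ_x P(X=x) · H(Y|X=x):
  P(Y|X=0) = (1/3, 1/3, 1/3), H(Y|X=0) = 1.5850, weight P(X=0) = 3/10
  P(Y|X=1) = (1/3, 1/3, 1/3), H(Y|X=1) = 1.5850, weight P(X=1) = 3/10
  P(Y|X=2) = (1/4, 1/2, 1/4), H(Y|X=2) = 1.5000, weight P(X=2) = 2/5
H(Y|X) = 1.5510 bits

H(X) + H(Y|X) = 1.5710 + 1.5510 = 3.1219 bits

Both sides equal 3.1219 bits. ✓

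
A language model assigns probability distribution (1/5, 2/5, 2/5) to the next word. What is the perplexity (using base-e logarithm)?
2.8717

Perplexity is e^H (or exp(H) for natural log).

First, H = -Σ p log p = 1.0549 nats
Perplexity = e^1.0549 = 2.8717

Interpretation: The model's uncertainty is equivalent to choosing uniformly among 2.9 options.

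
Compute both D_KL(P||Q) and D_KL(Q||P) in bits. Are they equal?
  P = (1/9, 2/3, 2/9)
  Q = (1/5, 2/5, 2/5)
D_KL(P||Q) = 0.2086, D_KL(Q||P) = 0.2140

KL divergence is not symmetric: D_KL(P||Q) ≠ D_KL(Q||P) in general.

D_KL(P||Q) = 0.2086 bits
D_KL(Q||P) = 0.2140 bits

No, they are not equal!

This asymmetry is why KL divergence is not a true distance metric.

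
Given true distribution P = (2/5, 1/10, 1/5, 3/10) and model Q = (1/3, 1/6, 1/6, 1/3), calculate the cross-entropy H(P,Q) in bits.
1.8850 bits

Cross-entropy: H(P,Q) = -Σ p(x) log q(x)

Alternatively: H(P,Q) = H(P) + D_KL(P||Q)
H(P) = 1.8464 bits
D_KL(P||Q) = 0.0385 bits

H(P,Q) = 1.8464 + 0.0385 = 1.8850 bits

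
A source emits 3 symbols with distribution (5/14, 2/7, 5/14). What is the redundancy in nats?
0.0052 nats

Redundancy measures how far a source is from maximum entropy:
R = H_max - H(X)

Maximum entropy for 3 symbols: H_max = log_e(3) = 1.0986 nats
Actual entropy: H(X) = 1.0934 nats
Redundancy: R = 1.0986 - 1.0934 = 0.0052 nats

This redundancy represents potential for compression: the source could be compressed by 0.0052 nats per symbol.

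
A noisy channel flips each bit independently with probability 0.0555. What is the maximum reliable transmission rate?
0.6907 bits

For a binary symmetric channel (BSC) with error probability p:
Capacity C = 1 - H(p) bits per symbol

where H(p) = -p log₂(p) - (1-p) log₂(1-p) is the binary entropy function.

H(0.0555) = 0.3093 bits
C = 1 - 0.3093 = 0.6907 bits per symbol

This means we can reliably transmit up to 0.6907 bits of information per channel use.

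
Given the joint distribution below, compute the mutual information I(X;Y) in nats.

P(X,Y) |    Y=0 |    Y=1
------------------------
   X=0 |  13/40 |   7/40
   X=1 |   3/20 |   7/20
0.0627 nats

Mutual information: I(X;Y) = H(X) + H(Y) - H(X,Y)

Marginals:
P(X) = (1/2, 1/2), H(X) = 0.6931 nats
P(Y) = (19/40, 21/40), H(Y) = 0.6919 nats

Joint entropy: H(X,Y) = 1.3223 nats

I(X;Y) = 0.6931 + 0.6919 - 1.3223 = 0.0627 nats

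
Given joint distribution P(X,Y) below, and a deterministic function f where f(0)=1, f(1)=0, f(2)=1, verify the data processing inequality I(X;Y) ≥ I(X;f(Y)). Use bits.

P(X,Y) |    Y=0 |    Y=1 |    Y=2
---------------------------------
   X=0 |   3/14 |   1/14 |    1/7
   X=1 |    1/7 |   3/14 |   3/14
I(X;Y) = 0.0599, I(X;f(Y)) = 0.0391, inequality holds: 0.0599 ≥ 0.0391

Data Processing Inequality: For any Markov chain X → Y → Z, we have I(X;Y) ≥ I(X;Z).

Here Z = f(Y) is a deterministic function of Y, forming X → Y → Z.

Original I(X;Y) = 0.0599 bits

After applying f:
P(X,Z) where Z=f(Y):
- P(X,Z=0) = P(X,Y=1)
- P(X,Z=1) = P(X,Y=0) + P(X,Y=2)

I(X;Z) = I(X;f(Y)) = 0.0391 bits

Verification: 0.0599 ≥ 0.0391 ✓

Information cannot be created by processing; the function f can only lose information about X.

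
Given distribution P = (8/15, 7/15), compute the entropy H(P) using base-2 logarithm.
0.9968 bits

Shannon entropy is H(X) = -Σ p(x) log p(x).

For P = (8/15, 7/15):
H = -8/15 × log_2(8/15) -7/15 × log_2(7/15)
H = 0.9968 bits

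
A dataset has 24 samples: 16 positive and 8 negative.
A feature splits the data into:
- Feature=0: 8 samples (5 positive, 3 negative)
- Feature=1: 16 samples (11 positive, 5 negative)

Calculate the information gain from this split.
0.0028 bits

Information Gain = H(Y) - H(Y|Feature)

Before split:
P(positive) = 16/24 = 0.6667
H(Y) = 0.9183 bits

After split:
Feature=0: H = 0.9544 bits (weight = 8/24)
Feature=1: H = 0.8960 bits (weight = 16/24)
H(Y|Feature) = (8/24)×0.9544 + (16/24)×0.8960 = 0.9155 bits

Information Gain = 0.9183 - 0.9155 = 0.0028 bits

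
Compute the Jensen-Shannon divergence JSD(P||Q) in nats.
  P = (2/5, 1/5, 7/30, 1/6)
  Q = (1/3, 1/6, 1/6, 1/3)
0.0192 nats

Jensen-Shannon divergence is:
JSD(P||Q) = 0.5 × D_KL(P||M) + 0.5 × D_KL(Q||M)
where M = 0.5 × (P + Q) is the mixture distribution.

M = 0.5 × (2/5, 1/5, 7/30, 1/6) + 0.5 × (1/3, 1/6, 1/6, 1/3) = (11/30, 0.183333, 1/5, 1/4)

D_KL(P||M) = 0.0206 nats
D_KL(Q||M) = 0.0179 nats

JSD(P||Q) = 0.5 × 0.0206 + 0.5 × 0.0179 = 0.0192 nats

Unlike KL divergence, JSD is symmetric and bounded: 0 ≤ JSD ≤ log(2).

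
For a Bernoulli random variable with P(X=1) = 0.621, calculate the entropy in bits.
0.9573 bits

The binary entropy function is:
H(p) = -p log(p) - (1-p) log(1-p)

H(0.621) = -0.621 × log_2(0.621) - 0.379 × log_2(0.379)
H(0.621) = 0.9573 bits

Note: Binary entropy is maximized at p=0.5 (H=1 bit) and minimized at p=0 or p=1 (H=0).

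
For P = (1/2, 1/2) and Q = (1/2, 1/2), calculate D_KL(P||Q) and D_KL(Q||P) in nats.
D_KL(P||Q) = 0.0000, D_KL(Q||P) = 0.0000

KL divergence is not symmetric: D_KL(P||Q) ≠ D_KL(Q||P) in general.

D_KL(P||Q) = 0.0000 nats
D_KL(Q||P) = 0.0000 nats

In this case they happen to be equal (to 4 decimal places).

This asymmetry is why KL divergence is not a true distance metric.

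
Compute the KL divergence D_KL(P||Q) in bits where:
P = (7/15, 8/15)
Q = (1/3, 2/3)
0.0548 bits

KL divergence: D_KL(P||Q) = Σ p(x) log(p(x)/q(x))

Computing term by term:
  x=0: 7/15 × log_2[(7/15)/(1/3)] = 7/15 × 0.4854 = 0.2265
  x=1: 8/15 × log_2[(8/15)/(2/3)] = 8/15 × -0.3219 = -0.1717

D_KL(P||Q) = 0.0548 bits

Note: KL divergence is always non-negative and equals 0 iff P = Q.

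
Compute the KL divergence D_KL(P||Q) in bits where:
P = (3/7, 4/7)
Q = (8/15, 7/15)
0.0317 bits

KL divergence: D_KL(P||Q) = Σ p(x) log(p(x)/q(x))

Computing term by term:
  x=0: 3/7 × log_2[(3/7)/(8/15)] = 3/7 × -0.3155 = -0.1352
  x=1: 4/7 × log_2[(4/7)/(7/15)] = 4/7 × 0.2922 = 0.1670

D_KL(P||Q) = 0.0317 bits

Note: KL divergence is always non-negative and equals 0 iff P = Q.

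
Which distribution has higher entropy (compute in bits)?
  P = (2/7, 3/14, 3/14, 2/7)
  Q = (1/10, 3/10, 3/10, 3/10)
P

Computing entropies in bits:
H(P) = 1.9852
H(Q) = 1.8955

Distribution P has higher entropy.

Intuition: The distribution closer to uniform (more spread out) has higher entropy.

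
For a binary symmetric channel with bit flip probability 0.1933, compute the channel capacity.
0.2917 bits

For a binary symmetric channel (BSC) with error probability p:
Capacity C = 1 - H(p) bits per symbol

where H(p) = -p log₂(p) - (1-p) log₂(1-p) is the binary entropy function.

H(0.1933) = 0.7083 bits
C = 1 - 0.7083 = 0.2917 bits per symbol

This means we can reliably transmit up to 0.2917 bits of information per channel use.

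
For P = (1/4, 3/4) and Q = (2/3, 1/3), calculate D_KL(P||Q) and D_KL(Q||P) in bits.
D_KL(P||Q) = 0.5237, D_KL(Q||P) = 0.5534

KL divergence is not symmetric: D_KL(P||Q) ≠ D_KL(Q||P) in general.

D_KL(P||Q) = 0.5237 bits
D_KL(Q||P) = 0.5534 bits

No, they are not equal!

This asymmetry is why KL divergence is not a true distance metric.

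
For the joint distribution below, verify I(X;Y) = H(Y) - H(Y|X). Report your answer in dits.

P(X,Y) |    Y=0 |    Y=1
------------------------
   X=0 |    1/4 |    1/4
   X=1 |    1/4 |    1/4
I(X;Y) = 0.0000 dits

Mutual information has multiple equivalent forms:
- I(X;Y) = H(X) - H(X|Y)
- I(X;Y) = H(Y) - H(Y|X)
- I(X;Y) = H(X) + H(Y) - H(X,Y)

Computing all quantities:
H(X) = 0.3010, H(Y) = 0.3010, H(X,Y) = 0.6021
H(X|Y) = 0.3010, H(Y|X) = 0.3010

Verification:
H(X) - H(X|Y) = 0.3010 - 0.3010 = 0.0000
H(Y) - H(Y|X) = 0.3010 - 0.3010 = 0.0000
H(X) + H(Y) - H(X,Y) = 0.3010 + 0.3010 - 0.6021 = 0.0000

All forms give I(X;Y) = 0.0000 dits. ✓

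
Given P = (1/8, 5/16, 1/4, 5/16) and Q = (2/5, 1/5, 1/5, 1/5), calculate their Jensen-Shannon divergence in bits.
0.0746 bits

Jensen-Shannon divergence is:
JSD(P||Q) = 0.5 × D_KL(P||M) + 0.5 × D_KL(Q||M)
where M = 0.5 × (P + Q) is the mixture distribution.

M = 0.5 × (1/8, 5/16, 1/4, 5/16) + 0.5 × (2/5, 1/5, 1/5, 1/5) = (0.2625, 0.25625, 9/40, 0.25625)

D_KL(P||M) = 0.0831 bits
D_KL(Q||M) = 0.0661 bits

JSD(P||Q) = 0.5 × 0.0831 + 0.5 × 0.0661 = 0.0746 bits

Unlike KL divergence, JSD is symmetric and bounded: 0 ≤ JSD ≤ log(2).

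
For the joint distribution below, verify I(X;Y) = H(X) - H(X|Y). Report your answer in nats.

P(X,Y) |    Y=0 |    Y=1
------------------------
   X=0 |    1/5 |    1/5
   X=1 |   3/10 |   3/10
I(X;Y) = 0.0000 nats

Mutual information has multiple equivalent forms:
- I(X;Y) = H(X) - H(X|Y)
- I(X;Y) = H(Y) - H(Y|X)
- I(X;Y) = H(X) + H(Y) - H(X,Y)

Computing all quantities:
H(X) = 0.6730, H(Y) = 0.6931, H(X,Y) = 1.3662
H(X|Y) = 0.6730, H(Y|X) = 0.6931

Verification:
H(X) - H(X|Y) = 0.6730 - 0.6730 = 0.0000
H(Y) - H(Y|X) = 0.6931 - 0.6931 = 0.0000
H(X) + H(Y) - H(X,Y) = 0.6730 + 0.6931 - 1.3662 = 0.0000

All forms give I(X;Y) = 0.0000 nats. ✓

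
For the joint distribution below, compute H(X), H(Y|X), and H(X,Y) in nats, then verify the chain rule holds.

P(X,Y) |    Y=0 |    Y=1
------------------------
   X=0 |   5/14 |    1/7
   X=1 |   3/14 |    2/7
H(X,Y) = 1.3337, H(X) = 0.6931, H(Y|X) = 0.6406 (all in nats)

Chain rule: H(X,Y) = H(X) + H(Y|X)

Left side — joint entropy directly:
H(X,Y) = -Σ p(x,y) log p(x,y) = 1.3337 nats

Right side — compute H(Y|X) from the conditional distributions:
P(X) = (1/2, 1/2), so H(X) = 0.6931 nats
H(Y|X) = Σ_x P(X=x) · H(Y|X=x):
  P(Y|X=0) = (5/7, 2/7), H(Y|X=0) = 0.5983, weight P(X=0) = 1/2
  P(Y|X=1) = (3/7, 4/7), H(Y|X=1) = 0.6829, weight P(X=1) = 1/2
H(Y|X) = 0.6406 nats

H(X) + H(Y|X) = 0.6931 + 0.6406 = 1.3337 nats

Both sides equal 1.3337 nats. ✓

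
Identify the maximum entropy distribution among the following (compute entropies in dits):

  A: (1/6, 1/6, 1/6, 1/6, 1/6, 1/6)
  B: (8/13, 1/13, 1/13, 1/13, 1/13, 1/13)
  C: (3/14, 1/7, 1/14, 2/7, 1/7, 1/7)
A

For a discrete distribution over n outcomes, entropy is maximized by the uniform distribution.

Computing entropies:
H(A) = 0.7782 dits
H(B) = 0.5582 dits
H(C) = 0.7429 dits

The uniform distribution (where all probabilities equal 1/6) achieves the maximum entropy of log_10(6) = 0.7782 dits.

Distribution A has the highest entropy.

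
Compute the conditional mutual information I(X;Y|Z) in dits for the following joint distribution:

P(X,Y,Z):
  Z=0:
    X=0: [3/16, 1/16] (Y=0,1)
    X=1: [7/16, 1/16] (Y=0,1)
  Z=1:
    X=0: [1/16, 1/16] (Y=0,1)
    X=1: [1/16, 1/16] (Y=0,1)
0.0039 dits

Conditional mutual information: I(X;Y|Z) = H(X|Z) + H(Y|Z) - H(X,Y|Z)

H(Z) = 0.2442
H(X,Z) = 0.5268 → H(X|Z) = 0.2826
H(Y,Z) = 0.4662 → H(Y|Z) = 0.2220
H(X,Y,Z) = 0.7449 → H(X,Y|Z) = 0.5007

I(X;Y|Z) = 0.2826 + 0.2220 - 0.5007 = 0.0039 dits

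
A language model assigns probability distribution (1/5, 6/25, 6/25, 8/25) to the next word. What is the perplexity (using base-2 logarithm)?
3.9413

Perplexity is 2^H (or exp(H) for natural log).

First, H = -Σ p log p = 1.9787 bits
Perplexity = 2^1.9787 = 3.9413

Interpretation: The model's uncertainty is equivalent to choosing uniformly among 3.9 options.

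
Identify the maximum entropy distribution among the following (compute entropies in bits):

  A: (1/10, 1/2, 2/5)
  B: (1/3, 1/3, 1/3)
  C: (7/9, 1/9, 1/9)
B

For a discrete distribution over n outcomes, entropy is maximized by the uniform distribution.

Computing entropies:
H(A) = 1.3610 bits
H(B) = 1.5850 bits
H(C) = 0.9864 bits

The uniform distribution (where all probabilities equal 1/3) achieves the maximum entropy of log_2(3) = 1.5850 bits.

Distribution B has the highest entropy.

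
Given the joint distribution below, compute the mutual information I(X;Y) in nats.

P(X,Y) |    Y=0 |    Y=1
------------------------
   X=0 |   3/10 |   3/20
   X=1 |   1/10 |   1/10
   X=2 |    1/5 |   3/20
0.0089 nats

Mutual information: I(X;Y) = H(X) + H(Y) - H(X,Y)

Marginals:
P(X) = (9/20, 1/5, 7/20), H(X) = 1.0487 nats
P(Y) = (3/5, 2/5), H(Y) = 0.6730 nats

Joint entropy: H(X,Y) = 1.7127 nats

I(X;Y) = 1.0487 + 0.6730 - 1.7127 = 0.0089 nats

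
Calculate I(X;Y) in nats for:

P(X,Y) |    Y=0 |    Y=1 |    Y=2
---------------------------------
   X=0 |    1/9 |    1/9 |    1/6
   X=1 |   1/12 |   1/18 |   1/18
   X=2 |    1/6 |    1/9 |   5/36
0.0099 nats

Mutual information: I(X;Y) = H(X) + H(Y) - H(X,Y)

Marginals:
P(X) = (7/18, 7/36, 5/12), H(X) = 1.0505 nats
P(Y) = (13/36, 5/18, 13/36), H(Y) = 1.0914 nats

Joint entropy: H(X,Y) = 2.1321 nats

I(X;Y) = 1.0505 + 1.0914 - 2.1321 = 0.0099 nats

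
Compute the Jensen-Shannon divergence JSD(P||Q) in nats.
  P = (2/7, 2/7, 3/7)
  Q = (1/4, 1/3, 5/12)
0.0016 nats

Jensen-Shannon divergence is:
JSD(P||Q) = 0.5 × D_KL(P||M) + 0.5 × D_KL(Q||M)
where M = 0.5 × (P + Q) is the mixture distribution.

M = 0.5 × (2/7, 2/7, 3/7) + 0.5 × (1/4, 1/3, 5/12) = (0.267857, 0.309524, 0.422619)

D_KL(P||M) = 0.0016 nats
D_KL(Q||M) = 0.0015 nats

JSD(P||Q) = 0.5 × 0.0016 + 0.5 × 0.0015 = 0.0016 nats

Unlike KL divergence, JSD is symmetric and bounded: 0 ≤ JSD ≤ log(2).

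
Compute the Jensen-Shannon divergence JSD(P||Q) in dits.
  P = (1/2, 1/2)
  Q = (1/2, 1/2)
0.0000 dits

Jensen-Shannon divergence is:
JSD(P||Q) = 0.5 × D_KL(P||M) + 0.5 × D_KL(Q||M)
where M = 0.5 × (P + Q) is the mixture distribution.

M = 0.5 × (1/2, 1/2) + 0.5 × (1/2, 1/2) = (1/2, 1/2)

D_KL(P||M) = 0.0000 dits
D_KL(Q||M) = 0.0000 dits

JSD(P||Q) = 0.5 × 0.0000 + 0.5 × 0.0000 = 0.0000 dits

Unlike KL divergence, JSD is symmetric and bounded: 0 ≤ JSD ≤ log(2).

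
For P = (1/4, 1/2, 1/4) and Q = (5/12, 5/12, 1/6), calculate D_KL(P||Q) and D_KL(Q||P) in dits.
D_KL(P||Q) = 0.0282, D_KL(Q||P) = 0.0301

KL divergence is not symmetric: D_KL(P||Q) ≠ D_KL(Q||P) in general.

D_KL(P||Q) = 0.0282 dits
D_KL(Q||P) = 0.0301 dits

No, they are not equal!

This asymmetry is why KL divergence is not a true distance metric.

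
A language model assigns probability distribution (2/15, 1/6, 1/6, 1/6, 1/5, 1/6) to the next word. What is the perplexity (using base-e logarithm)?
5.9599

Perplexity is e^H (or exp(H) for natural log).

First, H = -Σ p log p = 1.7850 nats
Perplexity = e^1.7850 = 5.9599

Interpretation: The model's uncertainty is equivalent to choosing uniformly among 6.0 options.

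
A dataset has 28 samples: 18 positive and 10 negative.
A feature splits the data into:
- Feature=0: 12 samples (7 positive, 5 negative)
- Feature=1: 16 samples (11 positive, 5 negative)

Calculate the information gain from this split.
0.0083 bits

Information Gain = H(Y) - H(Y|Feature)

Before split:
P(positive) = 18/28 = 0.6429
H(Y) = 0.9403 bits

After split:
Feature=0: H = 0.9799 bits (weight = 12/28)
Feature=1: H = 0.8960 bits (weight = 16/28)
H(Y|Feature) = (12/28)×0.9799 + (16/28)×0.8960 = 0.9320 bits

Information Gain = 0.9403 - 0.9320 = 0.0083 bits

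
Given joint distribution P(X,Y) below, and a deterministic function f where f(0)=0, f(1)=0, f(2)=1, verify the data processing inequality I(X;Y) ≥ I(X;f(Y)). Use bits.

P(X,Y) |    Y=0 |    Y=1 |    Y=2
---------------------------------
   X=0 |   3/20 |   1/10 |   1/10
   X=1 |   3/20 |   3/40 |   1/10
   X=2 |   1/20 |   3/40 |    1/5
I(X;Y) = 0.0842, I(X;f(Y)) = 0.0670, inequality holds: 0.0842 ≥ 0.0670

Data Processing Inequality: For any Markov chain X → Y → Z, we have I(X;Y) ≥ I(X;Z).

Here Z = f(Y) is a deterministic function of Y, forming X → Y → Z.

Original I(X;Y) = 0.0842 bits

After applying f:
P(X,Z) where Z=f(Y):
- P(X,Z=0) = P(X,Y=0) + P(X,Y=1)
- P(X,Z=1) = P(X,Y=2)

I(X;Z) = I(X;f(Y)) = 0.0670 bits

Verification: 0.0842 ≥ 0.0670 ✓

Information cannot be created by processing; the function f can only lose information about X.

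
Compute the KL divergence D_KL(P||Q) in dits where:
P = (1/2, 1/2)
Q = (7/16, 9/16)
0.0034 dits

KL divergence: D_KL(P||Q) = Σ p(x) log(p(x)/q(x))

Computing term by term:
  x=0: 1/2 × log_10[(1/2)/(7/16)] = 1/2 × 0.0580 = 0.0290
  x=1: 1/2 × log_10[(1/2)/(9/16)] = 1/2 × -0.0512 = -0.0256

D_KL(P||Q) = 0.0034 dits

Note: KL divergence is always non-negative and equals 0 iff P = Q.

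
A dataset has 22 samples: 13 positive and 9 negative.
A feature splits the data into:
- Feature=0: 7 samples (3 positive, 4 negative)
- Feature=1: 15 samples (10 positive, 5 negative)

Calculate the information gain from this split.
0.0364 bits

Information Gain = H(Y) - H(Y|Feature)

Before split:
P(positive) = 13/22 = 0.5909
H(Y) = 0.9760 bits

After split:
Feature=0: H = 0.9852 bits (weight = 7/22)
Feature=1: H = 0.9183 bits (weight = 15/22)
H(Y|Feature) = (7/22)×0.9852 + (15/22)×0.9183 = 0.9396 bits

Information Gain = 0.9760 - 0.9396 = 0.0364 bits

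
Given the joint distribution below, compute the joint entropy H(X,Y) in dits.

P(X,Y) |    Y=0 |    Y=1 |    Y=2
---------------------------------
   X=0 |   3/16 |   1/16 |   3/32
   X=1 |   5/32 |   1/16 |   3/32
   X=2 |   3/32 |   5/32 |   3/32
0.9243 dits

Joint entropy is H(X,Y) = -Σ_{x,y} p(x,y) log p(x,y).

Summing over all non-zero entries:
H(X,Y) = -[3/16·log_10(3/16) + 1/16·log_10(1/16) + 3/32·log_10(3/32) + 5/32·log_10(5/32) + 1/16·log_10(1/16) + 3/32·log_10(3/32) + 3/32·log_10(3/32) + 5/32·log_10(5/32) + 3/32·log_10(3/32)]
H(X,Y) = 0.9243 dits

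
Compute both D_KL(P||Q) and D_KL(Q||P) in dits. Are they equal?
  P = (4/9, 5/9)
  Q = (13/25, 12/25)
D_KL(P||Q) = 0.0050, D_KL(Q||P) = 0.0050

KL divergence is not symmetric: D_KL(P||Q) ≠ D_KL(Q||P) in general.

D_KL(P||Q) = 0.0050 dits
D_KL(Q||P) = 0.0050 dits

In this case they happen to be equal (to 4 decimal places).

This asymmetry is why KL divergence is not a true distance metric.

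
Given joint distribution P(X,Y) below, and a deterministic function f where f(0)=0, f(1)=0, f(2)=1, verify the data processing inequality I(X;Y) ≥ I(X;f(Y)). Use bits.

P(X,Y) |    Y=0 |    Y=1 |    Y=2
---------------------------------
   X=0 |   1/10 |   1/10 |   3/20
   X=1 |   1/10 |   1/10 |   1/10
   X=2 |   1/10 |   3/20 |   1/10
I(X;Y) = 0.0161, I(X;f(Y)) = 0.0117, inequality holds: 0.0161 ≥ 0.0117

Data Processing Inequality: For any Markov chain X → Y → Z, we have I(X;Y) ≥ I(X;Z).

Here Z = f(Y) is a deterministic function of Y, forming X → Y → Z.

Original I(X;Y) = 0.0161 bits

After applying f:
P(X,Z) where Z=f(Y):
- P(X,Z=0) = P(X,Y=0) + P(X,Y=1)
- P(X,Z=1) = P(X,Y=2)

I(X;Z) = I(X;f(Y)) = 0.0117 bits

Verification: 0.0161 ≥ 0.0117 ✓

Information cannot be created by processing; the function f can only lose information about X.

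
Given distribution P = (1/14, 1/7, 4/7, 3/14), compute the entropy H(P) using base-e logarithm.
1.1164 nats

Shannon entropy is H(X) = -Σ p(x) log p(x).

For P = (1/14, 1/7, 4/7, 3/14):
H = -1/14 × log_e(1/14) -1/7 × log_e(1/7) -4/7 × log_e(4/7) -3/14 × log_e(3/14)
H = 1.1164 nats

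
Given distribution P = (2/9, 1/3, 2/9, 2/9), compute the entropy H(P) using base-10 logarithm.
0.5945 dits

Shannon entropy is H(X) = -Σ p(x) log p(x).

For P = (2/9, 1/3, 2/9, 2/9):
H = -2/9 × log_10(2/9) -1/3 × log_10(1/3) -2/9 × log_10(2/9) -2/9 × log_10(2/9)
H = 0.5945 dits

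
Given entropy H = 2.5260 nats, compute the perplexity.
12.5034

Perplexity is e^H (or exp(H) for natural log).

H = 2.5260 nats
Perplexity = e^2.5260 = 12.5034

Interpretation: The model's uncertainty is equivalent to choosing uniformly among 12.5 options.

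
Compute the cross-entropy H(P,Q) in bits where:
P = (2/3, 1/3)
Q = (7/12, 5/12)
0.9394 bits

Cross-entropy: H(P,Q) = -Σ p(x) log q(x)

Alternatively: H(P,Q) = H(P) + D_KL(P||Q)
H(P) = 0.9183 bits
D_KL(P||Q) = 0.0211 bits

H(P,Q) = 0.9183 + 0.0211 = 0.9394 bits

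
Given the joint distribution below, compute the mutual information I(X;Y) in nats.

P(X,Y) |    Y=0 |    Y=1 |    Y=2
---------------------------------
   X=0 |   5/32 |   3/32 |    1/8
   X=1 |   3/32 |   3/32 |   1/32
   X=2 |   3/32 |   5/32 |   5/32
0.0378 nats

Mutual information: I(X;Y) = H(X) + H(Y) - H(X,Y)

Marginals:
P(X) = (3/8, 7/32, 13/32), H(X) = 1.0662 nats
P(Y) = (11/32, 11/32, 5/16), H(Y) = 1.0976 nats

Joint entropy: H(X,Y) = 2.1260 nats

I(X;Y) = 1.0662 + 1.0976 - 2.1260 = 0.0378 nats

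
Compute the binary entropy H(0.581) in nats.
0.6800 nats

The binary entropy function is:
H(p) = -p log(p) - (1-p) log(1-p)

H(0.581) = -0.581 × log_e(0.581) - 0.419 × log_e(0.419)
H(0.581) = 0.6800 nats

Note: Binary entropy is maximized at p=0.5 (H=1 bit) and minimized at p=0 or p=1 (H=0).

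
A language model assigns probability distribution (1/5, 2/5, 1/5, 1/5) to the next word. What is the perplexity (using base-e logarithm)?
3.7893

Perplexity is e^H (or exp(H) for natural log).

First, H = -Σ p log p = 1.3322 nats
Perplexity = e^1.3322 = 3.7893

Interpretation: The model's uncertainty is equivalent to choosing uniformly among 3.8 options.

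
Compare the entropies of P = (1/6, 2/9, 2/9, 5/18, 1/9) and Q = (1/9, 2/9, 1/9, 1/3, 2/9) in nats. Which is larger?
P

Computing entropies in nats:
H(P) = 1.5671
H(Q) = 1.5230

Distribution P has higher entropy.

Intuition: The distribution closer to uniform (more spread out) has higher entropy.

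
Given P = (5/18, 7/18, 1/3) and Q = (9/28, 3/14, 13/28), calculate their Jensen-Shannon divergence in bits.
0.0274 bits

Jensen-Shannon divergence is:
JSD(P||Q) = 0.5 × D_KL(P||M) + 0.5 × D_KL(Q||M)
where M = 0.5 × (P + Q) is the mixture distribution.

M = 0.5 × (5/18, 7/18, 1/3) + 0.5 × (9/28, 3/14, 13/28) = (0.299603, 0.301587, 0.39881)

D_KL(P||M) = 0.0261 bits
D_KL(Q||M) = 0.0288 bits

JSD(P||Q) = 0.5 × 0.0261 + 0.5 × 0.0288 = 0.0274 bits

Unlike KL divergence, JSD is symmetric and bounded: 0 ≤ JSD ≤ log(2).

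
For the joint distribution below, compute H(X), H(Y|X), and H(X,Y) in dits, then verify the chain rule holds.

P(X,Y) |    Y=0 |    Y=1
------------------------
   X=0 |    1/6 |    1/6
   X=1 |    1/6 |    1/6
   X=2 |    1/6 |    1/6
H(X,Y) = 0.7782, H(X) = 0.4771, H(Y|X) = 0.3010 (all in dits)

Chain rule: H(X,Y) = H(X) + H(Y|X)

Left side — joint entropy directly:
H(X,Y) = -Σ p(x,y) log p(x,y) = 0.7782 dits

Right side — compute H(Y|X) from the conditional distributions:
P(X) = (1/3, 1/3, 1/3), so H(X) = 0.4771 dits
H(Y|X) = Σ_x P(X=x) · H(Y|X=x):
  P(Y|X=0) = (1/2, 1/2), H(Y|X=0) = 0.3010, weight P(X=0) = 1/3
  P(Y|X=1) = (1/2, 1/2), H(Y|X=1) = 0.3010, weight P(X=1) = 1/3
  P(Y|X=2) = (1/2, 1/2), H(Y|X=2) = 0.3010, weight P(X=2) = 1/3
H(Y|X) = 0.3010 dits

H(X) + H(Y|X) = 0.4771 + 0.3010 = 0.7782 dits

Both sides equal 0.7782 dits. ✓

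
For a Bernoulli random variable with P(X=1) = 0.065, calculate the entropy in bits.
0.3470 bits

The binary entropy function is:
H(p) = -p log(p) - (1-p) log(1-p)

H(0.065) = -0.065 × log_2(0.065) - 0.935 × log_2(0.935)
H(0.065) = 0.3470 bits

Note: Binary entropy is maximized at p=0.5 (H=1 bit) and minimized at p=0 or p=1 (H=0).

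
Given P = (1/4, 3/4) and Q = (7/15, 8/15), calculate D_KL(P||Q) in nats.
0.0997 nats

KL divergence: D_KL(P||Q) = Σ p(x) log(p(x)/q(x))

Computing term by term:
  x=0: 1/4 × log_e[(1/4)/(7/15)] = 1/4 × -0.6242 = -0.1560
  x=1: 3/4 × log_e[(3/4)/(8/15)] = 3/4 × 0.3409 = 0.2557

D_KL(P||Q) = 0.0997 nats

Note: KL divergence is always non-negative and equals 0 iff P = Q.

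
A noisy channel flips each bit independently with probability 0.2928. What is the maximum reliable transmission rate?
0.1277 bits

For a binary symmetric channel (BSC) with error probability p:
Capacity C = 1 - H(p) bits per symbol

where H(p) = -p log₂(p) - (1-p) log₂(1-p) is the binary entropy function.

H(0.2928) = 0.8723 bits
C = 1 - 0.8723 = 0.1277 bits per symbol

This means we can reliably transmit up to 0.1277 bits of information per channel use.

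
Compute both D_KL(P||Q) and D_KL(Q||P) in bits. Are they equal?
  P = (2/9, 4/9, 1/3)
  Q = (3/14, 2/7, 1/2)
D_KL(P||Q) = 0.1000, D_KL(Q||P) = 0.0991

KL divergence is not symmetric: D_KL(P||Q) ≠ D_KL(Q||P) in general.

D_KL(P||Q) = 0.1000 bits
D_KL(Q||P) = 0.0991 bits

No, they are not equal!

This asymmetry is why KL divergence is not a true distance metric.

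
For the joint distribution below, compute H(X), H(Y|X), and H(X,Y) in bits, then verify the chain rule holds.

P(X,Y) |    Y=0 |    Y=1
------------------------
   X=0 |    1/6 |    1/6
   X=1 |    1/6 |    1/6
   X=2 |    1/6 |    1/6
H(X,Y) = 2.5850, H(X) = 1.5850, H(Y|X) = 1.0000 (all in bits)

Chain rule: H(X,Y) = H(X) + H(Y|X)

Left side — joint entropy directly:
H(X,Y) = -Σ p(x,y) log p(x,y) = 2.5850 bits

Right side — compute H(Y|X) from the conditional distributions:
P(X) = (1/3, 1/3, 1/3), so H(X) = 1.5850 bits
H(Y|X) = Σ_x P(X=x) · H(Y|X=x):
  P(Y|X=0) = (1/2, 1/2), H(Y|X=0) = 1.0000, weight P(X=0) = 1/3
  P(Y|X=1) = (1/2, 1/2), H(Y|X=1) = 1.0000, weight P(X=1) = 1/3
  P(Y|X=2) = (1/2, 1/2), H(Y|X=2) = 1.0000, weight P(X=2) = 1/3
H(Y|X) = 1.0000 bits

H(X) + H(Y|X) = 1.5850 + 1.0000 = 2.5850 bits

Both sides equal 2.5850 bits. ✓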